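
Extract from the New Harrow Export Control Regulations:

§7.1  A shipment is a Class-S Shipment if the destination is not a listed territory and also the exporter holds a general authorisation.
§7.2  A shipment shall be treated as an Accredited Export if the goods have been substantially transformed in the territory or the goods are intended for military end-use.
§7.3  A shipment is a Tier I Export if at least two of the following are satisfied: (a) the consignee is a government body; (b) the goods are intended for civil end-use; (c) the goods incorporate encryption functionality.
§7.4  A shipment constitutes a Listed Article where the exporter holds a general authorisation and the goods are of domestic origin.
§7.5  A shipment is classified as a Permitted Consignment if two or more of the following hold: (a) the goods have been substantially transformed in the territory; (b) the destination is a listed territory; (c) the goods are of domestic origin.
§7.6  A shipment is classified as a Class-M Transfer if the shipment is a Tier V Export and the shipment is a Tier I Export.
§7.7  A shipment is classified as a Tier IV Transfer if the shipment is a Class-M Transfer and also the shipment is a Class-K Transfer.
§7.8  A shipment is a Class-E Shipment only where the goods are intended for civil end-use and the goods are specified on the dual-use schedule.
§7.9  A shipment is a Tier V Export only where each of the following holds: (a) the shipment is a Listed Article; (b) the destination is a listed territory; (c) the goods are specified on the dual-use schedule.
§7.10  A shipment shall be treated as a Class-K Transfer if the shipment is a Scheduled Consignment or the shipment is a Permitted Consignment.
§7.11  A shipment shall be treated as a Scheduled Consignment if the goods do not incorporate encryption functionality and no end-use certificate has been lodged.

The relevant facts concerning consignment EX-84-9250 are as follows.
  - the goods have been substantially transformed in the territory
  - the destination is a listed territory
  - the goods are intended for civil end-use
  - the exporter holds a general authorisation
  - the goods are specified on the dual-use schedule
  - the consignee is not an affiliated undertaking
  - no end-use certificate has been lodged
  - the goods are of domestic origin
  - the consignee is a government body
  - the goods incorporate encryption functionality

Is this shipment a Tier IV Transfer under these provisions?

Yes

§7.4 — Listed Article: [the exporter holds a general authorisation? yes] AND [the goods are of domestic origin? yes] → satisfied.
§7.9 — Tier V Export: [Listed Article (§7.4)? yes] AND [the destination is a listed territory? yes] AND [the goods are specified on the dual-use schedule? yes] → satisfied.
§7.3 — Tier I Export: the consignee is a government body? yes; the goods are intended for civil end-use? yes; the goods incorporate encryption functionality? yes — 3 of 3 hold (need ≥2) → satisfied.
§7.6 — Class-M Transfer: [Tier V Export (§7.9)? yes] AND [Tier I Export (§7.3)? yes] → satisfied.
§7.11 — Scheduled Consignment: [the goods do not incorporate encryption functionality? no] AND [no end-use certificate has been lodged? yes] → not satisfied.
§7.5 — Permitted Consignment: the goods have been substantially transformed in the territory? yes; the destination is a listed territory? yes; the goods are of domestic origin? yes — 3 of 3 hold (need ≥2) → satisfied.
§7.10 — Class-K Transfer: [Scheduled Consignment (§7.11)? no] OR [Permitted Consignment (§7.5)? yes] → satisfied.
§7.7 — Tier IV Transfer: [Class-M Transfer (§7.6)? yes] AND [Class-K Transfer (§7.10)? yes] → satisfied.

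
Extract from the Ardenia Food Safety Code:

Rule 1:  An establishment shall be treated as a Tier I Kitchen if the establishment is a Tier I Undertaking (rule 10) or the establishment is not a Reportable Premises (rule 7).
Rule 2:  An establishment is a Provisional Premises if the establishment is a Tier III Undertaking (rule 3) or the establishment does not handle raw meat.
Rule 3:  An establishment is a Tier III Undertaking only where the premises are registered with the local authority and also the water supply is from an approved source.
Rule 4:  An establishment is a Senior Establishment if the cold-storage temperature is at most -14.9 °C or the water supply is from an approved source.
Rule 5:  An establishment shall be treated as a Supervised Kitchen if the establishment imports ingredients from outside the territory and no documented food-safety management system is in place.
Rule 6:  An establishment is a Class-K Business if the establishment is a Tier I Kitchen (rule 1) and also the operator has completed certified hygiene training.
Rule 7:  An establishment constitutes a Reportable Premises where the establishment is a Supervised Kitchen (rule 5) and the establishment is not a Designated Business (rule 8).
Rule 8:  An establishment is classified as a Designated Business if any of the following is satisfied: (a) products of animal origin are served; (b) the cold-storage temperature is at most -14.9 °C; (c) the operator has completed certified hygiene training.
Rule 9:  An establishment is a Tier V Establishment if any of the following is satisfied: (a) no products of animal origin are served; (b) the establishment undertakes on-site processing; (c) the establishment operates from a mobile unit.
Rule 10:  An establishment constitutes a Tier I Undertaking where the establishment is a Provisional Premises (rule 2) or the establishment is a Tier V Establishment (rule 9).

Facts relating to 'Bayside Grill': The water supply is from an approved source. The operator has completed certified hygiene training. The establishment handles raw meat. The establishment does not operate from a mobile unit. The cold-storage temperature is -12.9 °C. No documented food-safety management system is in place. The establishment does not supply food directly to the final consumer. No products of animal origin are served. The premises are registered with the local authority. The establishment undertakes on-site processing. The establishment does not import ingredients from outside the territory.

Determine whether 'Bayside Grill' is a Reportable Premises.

rule 5 — Supervised Kitchen: [the establishment imports ingredients from outside the territory? no] AND [no documented food-safety management system is in place? yes] → not satisfied.
rule 8 — Designated Business: [products of animal origin are served? no] OR [cold-storage temperature: -12.9 °C ≤ -14.9 °C? no] OR [the operator has completed certified hygiene training? yes] → satisfied.
rule 7 — Reportable Premises: [Supervised Kitchen (rule 5)? no] AND [not a Designated Business (rule 8)? no] → not satisfied.

No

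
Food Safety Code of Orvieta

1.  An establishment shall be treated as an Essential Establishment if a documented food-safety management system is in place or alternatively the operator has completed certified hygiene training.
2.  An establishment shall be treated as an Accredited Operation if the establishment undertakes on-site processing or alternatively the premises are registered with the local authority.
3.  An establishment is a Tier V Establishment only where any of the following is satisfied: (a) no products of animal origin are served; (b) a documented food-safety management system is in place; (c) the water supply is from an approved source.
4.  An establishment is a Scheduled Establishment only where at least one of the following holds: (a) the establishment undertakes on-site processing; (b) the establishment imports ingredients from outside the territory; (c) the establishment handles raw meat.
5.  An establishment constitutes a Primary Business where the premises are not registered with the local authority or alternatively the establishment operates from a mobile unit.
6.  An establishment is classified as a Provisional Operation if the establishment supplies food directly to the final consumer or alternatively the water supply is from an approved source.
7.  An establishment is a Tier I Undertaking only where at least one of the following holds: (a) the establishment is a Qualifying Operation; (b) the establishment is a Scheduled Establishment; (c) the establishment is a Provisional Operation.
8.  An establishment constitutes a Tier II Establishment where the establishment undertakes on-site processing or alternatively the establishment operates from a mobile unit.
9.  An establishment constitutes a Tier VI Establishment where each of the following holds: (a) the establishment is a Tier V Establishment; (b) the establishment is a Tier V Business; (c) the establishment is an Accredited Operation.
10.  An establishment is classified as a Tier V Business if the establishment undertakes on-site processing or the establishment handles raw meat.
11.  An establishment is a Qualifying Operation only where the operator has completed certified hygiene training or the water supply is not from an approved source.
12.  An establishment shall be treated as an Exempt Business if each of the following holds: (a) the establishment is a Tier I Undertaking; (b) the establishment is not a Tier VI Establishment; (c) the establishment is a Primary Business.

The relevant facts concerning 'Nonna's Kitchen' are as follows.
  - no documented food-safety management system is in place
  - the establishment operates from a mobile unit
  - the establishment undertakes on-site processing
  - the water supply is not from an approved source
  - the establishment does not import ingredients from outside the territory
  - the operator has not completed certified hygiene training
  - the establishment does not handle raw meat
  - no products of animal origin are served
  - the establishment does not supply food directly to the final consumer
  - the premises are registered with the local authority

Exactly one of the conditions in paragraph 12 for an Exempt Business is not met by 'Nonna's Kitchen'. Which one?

paragraph 11 — Qualifying Operation: [the operator has completed certified hygiene training? no] OR [the water supply is not from an approved source? yes] → satisfied.
paragraph 4 — Scheduled Establishment: [the establishment undertakes on-site processing? yes] OR [the establishment imports ingredients from outside the territory? no] OR [the establishment handles raw meat? no] → satisfied.
paragraph 6 — Provisional Operation: [the establishment supplies food directly to the final consumer? no] OR [the water supply is from an approved source? no] → not satisfied.
paragraph 7 — Tier I Undertaking: [Qualifying Operation (paragraph 11)? yes] OR [Scheduled Establishment (paragraph 4)? yes] OR [Provisional Operation (paragraph 6)? no] → satisfied.
paragraph 3 — Tier V Establishment: [no products of animal origin are served? yes] OR [a documented food-safety management system is in place? no] OR [the water supply is from an approved source? no] → satisfied.
paragraph 10 — Tier V Business: [the establishment undertakes on-site processing? yes] OR [the establishment handles raw meat? no] → satisfied.
paragraph 2 — Accredited Operation: [the establishment undertakes on-site processing? yes] OR [the premises are registered with the local authority? yes] → satisfied.
paragraph 9 — Tier VI Establishment: [Tier V Establishment (paragraph 3)? yes] AND [Tier V Business (paragraph 10)? yes] AND [Accredited Operation (paragraph 2)? yes] → satisfied.
paragraph 5 — Primary Business: [the premises are not registered with the local authority? no] OR [the establishment operates from a mobile unit? yes] → satisfied.
paragraph 12 — Exempt Business: [Tier I Undertaking (paragraph 7)? yes] AND [not a Tier VI Establishment (paragraph 9)? no] AND [Primary Business (paragraph 5)? yes] → not satisfied.

Tier VI Establishment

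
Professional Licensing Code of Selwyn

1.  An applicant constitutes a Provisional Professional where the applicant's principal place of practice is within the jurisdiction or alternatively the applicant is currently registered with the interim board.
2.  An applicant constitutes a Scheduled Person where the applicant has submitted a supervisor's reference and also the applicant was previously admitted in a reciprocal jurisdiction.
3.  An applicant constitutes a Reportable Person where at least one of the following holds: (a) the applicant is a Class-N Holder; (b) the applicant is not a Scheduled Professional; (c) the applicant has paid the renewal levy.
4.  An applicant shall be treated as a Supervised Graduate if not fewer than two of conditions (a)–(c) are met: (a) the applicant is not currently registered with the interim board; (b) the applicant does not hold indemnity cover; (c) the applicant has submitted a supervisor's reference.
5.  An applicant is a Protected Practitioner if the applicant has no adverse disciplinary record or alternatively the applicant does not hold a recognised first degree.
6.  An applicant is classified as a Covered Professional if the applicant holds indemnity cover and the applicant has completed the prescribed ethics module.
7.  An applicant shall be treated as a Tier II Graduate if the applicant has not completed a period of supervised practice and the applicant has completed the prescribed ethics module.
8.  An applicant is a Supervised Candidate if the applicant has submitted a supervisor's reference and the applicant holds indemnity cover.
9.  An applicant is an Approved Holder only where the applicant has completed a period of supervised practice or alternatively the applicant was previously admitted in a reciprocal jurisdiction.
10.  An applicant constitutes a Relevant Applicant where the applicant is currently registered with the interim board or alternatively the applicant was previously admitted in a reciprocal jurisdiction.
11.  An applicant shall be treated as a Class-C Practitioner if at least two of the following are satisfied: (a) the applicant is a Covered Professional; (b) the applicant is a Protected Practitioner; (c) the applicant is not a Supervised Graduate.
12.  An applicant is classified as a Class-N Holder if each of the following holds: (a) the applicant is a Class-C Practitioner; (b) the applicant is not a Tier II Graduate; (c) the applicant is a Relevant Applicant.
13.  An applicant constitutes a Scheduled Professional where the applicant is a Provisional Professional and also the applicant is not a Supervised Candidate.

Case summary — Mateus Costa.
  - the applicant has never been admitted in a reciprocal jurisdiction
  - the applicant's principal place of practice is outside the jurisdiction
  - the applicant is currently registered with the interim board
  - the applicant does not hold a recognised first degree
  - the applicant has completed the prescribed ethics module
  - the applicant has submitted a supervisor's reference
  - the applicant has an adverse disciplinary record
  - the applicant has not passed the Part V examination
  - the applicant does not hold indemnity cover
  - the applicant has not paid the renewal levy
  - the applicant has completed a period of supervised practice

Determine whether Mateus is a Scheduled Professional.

Yes

paragraph 1 — Provisional Professional: [the applicant's principal place of practice is within the jurisdiction? no] OR [the applicant is currently registered with the interim board? yes] → satisfied.
paragraph 8 — Supervised Candidate: [the applicant has submitted a supervisor's reference? yes] AND [the applicant holds indemnity cover? no] → not satisfied.
paragraph 13 — Scheduled Professional: [Provisional Professional (paragraph 1)? yes] AND [not a Supervised Candidate (paragraph 8)? yes] → satisfied.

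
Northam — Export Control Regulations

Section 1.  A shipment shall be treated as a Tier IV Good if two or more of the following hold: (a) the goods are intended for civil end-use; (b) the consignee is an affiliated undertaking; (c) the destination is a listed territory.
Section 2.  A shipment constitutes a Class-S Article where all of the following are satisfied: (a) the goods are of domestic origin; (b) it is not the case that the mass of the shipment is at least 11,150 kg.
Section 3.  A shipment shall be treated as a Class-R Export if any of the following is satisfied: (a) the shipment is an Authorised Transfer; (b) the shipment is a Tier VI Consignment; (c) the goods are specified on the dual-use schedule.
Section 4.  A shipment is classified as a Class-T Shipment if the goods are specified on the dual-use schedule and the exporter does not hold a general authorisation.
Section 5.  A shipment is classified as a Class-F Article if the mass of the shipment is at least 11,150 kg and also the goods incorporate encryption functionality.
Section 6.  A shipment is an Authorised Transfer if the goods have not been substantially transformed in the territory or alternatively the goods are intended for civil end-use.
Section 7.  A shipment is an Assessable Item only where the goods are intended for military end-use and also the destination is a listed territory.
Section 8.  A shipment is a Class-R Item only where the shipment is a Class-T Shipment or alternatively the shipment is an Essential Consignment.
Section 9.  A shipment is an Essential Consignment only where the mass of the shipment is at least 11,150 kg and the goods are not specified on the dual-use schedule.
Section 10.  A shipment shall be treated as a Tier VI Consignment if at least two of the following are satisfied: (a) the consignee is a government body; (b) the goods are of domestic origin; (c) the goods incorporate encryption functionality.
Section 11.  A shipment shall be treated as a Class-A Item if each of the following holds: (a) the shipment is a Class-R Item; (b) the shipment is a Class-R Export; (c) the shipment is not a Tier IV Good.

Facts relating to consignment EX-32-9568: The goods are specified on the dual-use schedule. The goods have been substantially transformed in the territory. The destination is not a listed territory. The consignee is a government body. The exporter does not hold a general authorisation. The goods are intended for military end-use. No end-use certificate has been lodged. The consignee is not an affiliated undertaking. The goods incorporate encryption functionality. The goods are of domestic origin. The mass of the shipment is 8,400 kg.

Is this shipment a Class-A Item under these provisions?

section 4 — Class-T Shipment: [the goods are specified on the dual-use schedule? yes] AND [the exporter does not hold a general authorisation? yes] → satisfied.
section 9 — Essential Consignment: [mass of the shipment: 8,400 kg ≥ 11,150 kg? no] AND [the goods are not specified on the dual-use schedule? no] → not satisfied.
section 8 — Class-R Item: [Class-T Shipment (section 4)? yes] OR [Essential Consignment (section 9)? no] → satisfied.
section 6 — Authorised Transfer: [the goods have not been substantially transformed in the territory? no] OR [the goods are intended for civil end-use? no] → not satisfied.
section 10 — Tier VI Consignment: the consignee is a government body? yes; the goods are of domestic origin? yes; the goods incorporate encryption functionality? yes — 3 of 3 hold (need ≥2) → satisfied.
section 3 — Class-R Export: [Authorised Transfer (section 6)? no] OR [Tier VI Consignment (section 10)? yes] OR [the goods are specified on the dual-use schedule? yes] → satisfied.
section 1 — Tier IV Good: the goods are intended for civil end-use? no; the consignee is an affiliated undertaking? no; the destination is a listed territory? no — 0 of 3 hold (need ≥2) → not satisfied.
section 11 — Class-A Item: [Class-R Item (section 8)? yes] AND [Class-R Export (section 3)? yes] AND [not a Tier IV Good (section 1)? yes] → satisfied.

Yes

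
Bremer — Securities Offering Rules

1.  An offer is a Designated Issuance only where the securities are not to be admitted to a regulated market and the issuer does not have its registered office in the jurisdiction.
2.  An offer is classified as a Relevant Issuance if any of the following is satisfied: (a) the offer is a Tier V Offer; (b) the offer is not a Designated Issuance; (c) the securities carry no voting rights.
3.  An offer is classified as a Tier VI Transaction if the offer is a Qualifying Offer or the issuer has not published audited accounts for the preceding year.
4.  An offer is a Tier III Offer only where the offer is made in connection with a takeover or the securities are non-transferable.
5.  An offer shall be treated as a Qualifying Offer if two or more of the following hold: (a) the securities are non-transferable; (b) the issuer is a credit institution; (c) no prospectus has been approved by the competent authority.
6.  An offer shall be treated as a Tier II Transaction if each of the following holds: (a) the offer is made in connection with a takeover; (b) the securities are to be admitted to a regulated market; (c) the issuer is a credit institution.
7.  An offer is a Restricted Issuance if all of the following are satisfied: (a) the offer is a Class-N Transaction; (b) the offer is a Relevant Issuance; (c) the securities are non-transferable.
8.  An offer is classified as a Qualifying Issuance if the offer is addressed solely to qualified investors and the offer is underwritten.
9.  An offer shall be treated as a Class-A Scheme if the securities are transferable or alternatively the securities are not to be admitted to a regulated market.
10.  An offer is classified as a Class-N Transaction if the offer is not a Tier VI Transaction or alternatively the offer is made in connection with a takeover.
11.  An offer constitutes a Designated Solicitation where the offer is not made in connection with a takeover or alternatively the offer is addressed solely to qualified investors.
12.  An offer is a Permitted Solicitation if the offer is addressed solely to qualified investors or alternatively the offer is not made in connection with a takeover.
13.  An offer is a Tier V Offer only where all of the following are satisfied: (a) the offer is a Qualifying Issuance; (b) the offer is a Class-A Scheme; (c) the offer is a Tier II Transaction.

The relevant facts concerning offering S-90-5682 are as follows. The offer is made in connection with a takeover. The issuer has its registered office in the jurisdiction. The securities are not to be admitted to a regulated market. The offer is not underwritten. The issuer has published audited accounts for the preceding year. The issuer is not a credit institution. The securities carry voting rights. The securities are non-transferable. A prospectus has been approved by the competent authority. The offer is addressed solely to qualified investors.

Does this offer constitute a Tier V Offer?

paragraph 8 — Qualifying Issuance: [the offer is addressed solely to qualified investors? yes] AND [the offer is underwritten? no] → not satisfied.
paragraph 9 — Class-A Scheme: [the securities are transferable? no] OR [the securities are not to be admitted to a regulated market? yes] → satisfied.
paragraph 6 — Tier II Transaction: [the offer is made in connection with a takeover? yes] AND [the securities are to be admitted to a regulated market? no] AND [the issuer is a credit institution? no] → not satisfied.
paragraph 13 — Tier V Offer: [Qualifying Issuance (paragraph 8)? no] AND [Class-A Scheme (paragraph 9)? yes] AND [Tier II Transaction (paragraph 6)? no] → not satisfied.

No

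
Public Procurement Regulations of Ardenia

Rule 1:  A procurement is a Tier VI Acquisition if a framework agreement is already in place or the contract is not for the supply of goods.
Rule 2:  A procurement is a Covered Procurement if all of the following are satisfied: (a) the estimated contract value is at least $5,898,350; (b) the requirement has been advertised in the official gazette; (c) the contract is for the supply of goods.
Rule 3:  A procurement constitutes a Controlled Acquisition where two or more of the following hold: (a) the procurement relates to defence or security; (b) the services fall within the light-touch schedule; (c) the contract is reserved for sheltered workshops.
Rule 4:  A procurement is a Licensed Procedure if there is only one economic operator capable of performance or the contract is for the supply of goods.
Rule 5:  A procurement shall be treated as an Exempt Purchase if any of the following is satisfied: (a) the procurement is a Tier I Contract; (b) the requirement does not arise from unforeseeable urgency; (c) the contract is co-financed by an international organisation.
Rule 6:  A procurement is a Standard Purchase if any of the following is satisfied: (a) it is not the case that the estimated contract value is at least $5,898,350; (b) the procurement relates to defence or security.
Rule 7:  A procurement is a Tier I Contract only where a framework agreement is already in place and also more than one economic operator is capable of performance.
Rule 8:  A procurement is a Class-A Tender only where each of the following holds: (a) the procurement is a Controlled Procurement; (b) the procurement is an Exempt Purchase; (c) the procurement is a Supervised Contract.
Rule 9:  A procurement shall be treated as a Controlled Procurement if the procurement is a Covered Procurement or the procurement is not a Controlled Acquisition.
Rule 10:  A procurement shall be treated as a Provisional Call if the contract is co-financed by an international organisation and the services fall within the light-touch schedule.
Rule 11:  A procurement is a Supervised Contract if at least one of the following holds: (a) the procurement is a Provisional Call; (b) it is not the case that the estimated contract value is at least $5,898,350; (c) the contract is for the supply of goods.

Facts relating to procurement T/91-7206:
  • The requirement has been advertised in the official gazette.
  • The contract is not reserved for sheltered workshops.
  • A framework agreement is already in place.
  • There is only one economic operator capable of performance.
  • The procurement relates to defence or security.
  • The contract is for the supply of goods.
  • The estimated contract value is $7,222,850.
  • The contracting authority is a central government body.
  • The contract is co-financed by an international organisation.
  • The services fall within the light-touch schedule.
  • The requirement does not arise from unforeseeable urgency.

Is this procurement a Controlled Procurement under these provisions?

rule 2 — Covered Procurement: [estimated contract value: $7,222,850 ≥ $5,898,350? yes] AND [the requirement has been advertised in the official gazette? yes] AND [the contract is for the supply of goods? yes] → satisfied.
rule 3 — Controlled Acquisition: the procurement relates to defence or security? yes; the services fall within the light-touch schedule? yes; the contract is reserved for sheltered workshops? no — 2 of 3 hold (need ≥2) → satisfied.
rule 9 — Controlled Procurement: [Covered Procurement (rule 2)? yes] OR [not a Controlled Acquisition (rule 3)? no] → satisfied.

Yes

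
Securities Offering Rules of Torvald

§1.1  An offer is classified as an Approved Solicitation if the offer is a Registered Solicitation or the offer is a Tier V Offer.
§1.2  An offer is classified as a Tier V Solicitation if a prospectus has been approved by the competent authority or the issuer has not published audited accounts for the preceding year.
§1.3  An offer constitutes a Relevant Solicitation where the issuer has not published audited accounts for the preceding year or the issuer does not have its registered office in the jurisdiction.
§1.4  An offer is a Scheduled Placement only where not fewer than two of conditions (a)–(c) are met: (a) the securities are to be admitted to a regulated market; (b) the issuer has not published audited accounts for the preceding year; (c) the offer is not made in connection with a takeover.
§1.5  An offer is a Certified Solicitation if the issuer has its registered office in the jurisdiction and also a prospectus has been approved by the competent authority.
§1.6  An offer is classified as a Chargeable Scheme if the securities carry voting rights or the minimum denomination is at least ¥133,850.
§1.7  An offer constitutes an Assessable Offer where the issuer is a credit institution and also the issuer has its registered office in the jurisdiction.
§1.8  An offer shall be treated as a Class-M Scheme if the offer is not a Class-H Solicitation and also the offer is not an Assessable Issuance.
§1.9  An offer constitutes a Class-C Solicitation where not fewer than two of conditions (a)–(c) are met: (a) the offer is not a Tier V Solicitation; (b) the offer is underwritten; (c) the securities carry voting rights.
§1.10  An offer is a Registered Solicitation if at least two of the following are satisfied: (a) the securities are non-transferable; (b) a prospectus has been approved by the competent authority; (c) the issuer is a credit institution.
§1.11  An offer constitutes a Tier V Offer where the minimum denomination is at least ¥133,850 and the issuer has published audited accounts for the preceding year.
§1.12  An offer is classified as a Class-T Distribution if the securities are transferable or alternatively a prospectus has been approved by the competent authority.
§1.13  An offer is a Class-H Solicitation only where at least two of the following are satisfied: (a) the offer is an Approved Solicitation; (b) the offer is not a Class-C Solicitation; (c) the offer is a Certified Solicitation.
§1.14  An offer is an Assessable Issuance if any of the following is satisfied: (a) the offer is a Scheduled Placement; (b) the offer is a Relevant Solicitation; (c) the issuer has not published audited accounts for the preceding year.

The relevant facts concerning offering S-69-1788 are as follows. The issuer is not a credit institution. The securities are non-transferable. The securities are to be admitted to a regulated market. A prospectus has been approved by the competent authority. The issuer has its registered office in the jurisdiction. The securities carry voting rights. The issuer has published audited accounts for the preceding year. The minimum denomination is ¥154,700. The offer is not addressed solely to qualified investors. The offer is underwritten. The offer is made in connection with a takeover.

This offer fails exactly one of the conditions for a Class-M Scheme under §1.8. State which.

Class-H Solicitation

§1.10 — Registered Solicitation: the securities are non-transferable? yes; a prospectus has been approved by the competent authority? yes; the issuer is a credit institution? no — 2 of 3 hold (need ≥2) → satisfied.
§1.11 — Tier V Offer: [minimum denomination: ¥154,700 ≥ ¥133,850? yes] AND [the issuer has published audited accounts for the preceding year? yes] → satisfied.
§1.1 — Approved Solicitation: [Registered Solicitation (§1.10)? yes] OR [Tier V Offer (§1.11)? yes] → satisfied.
§1.2 — Tier V Solicitation: [a prospectus has been approved by the competent authority? yes] OR [the issuer has not published audited accounts for the preceding year? no] → satisfied.
§1.9 — Class-C Solicitation: not a Tier V Solicitation (§1.2)? no; the offer is underwritten? yes; the securities carry voting rights? yes — 2 of 3 hold (need ≥2) → satisfied.
§1.5 — Certified Solicitation: [the issuer has its registered office in the jurisdiction? yes] AND [a prospectus has been approved by the competent authority? yes] → satisfied.
§1.13 — Class-H Solicitation: Approved Solicitation (§1.1)? yes; not a Class-C Solicitation (§1.9)? no; Certified Solicitation (§1.5)? yes — 2 of 3 hold (need ≥2) → satisfied.
§1.4 — Scheduled Placement: the securities are to be admitted to a regulated market? yes; the issuer has not published audited accounts for the preceding year? no; the offer is not made in connection with a takeover? no — 1 of 3 hold (need ≥2) → not satisfied.
§1.3 — Relevant Solicitation: [the issuer has not published audited accounts for the preceding year? no] OR [the issuer does not have its registered office in the jurisdiction? no] → not satisfied.
§1.14 — Assessable Issuance: [Scheduled Placement (§1.4)? no] OR [Relevant Solicitation (§1.3)? no] OR [the issuer has not published audited accounts for the preceding year? no] → not satisfied.
§1.8 — Class-M Scheme: [not a Class-H Solicitation (§1.13)? no] AND [not an Assessable Issuance (§1.14)? yes] → not satisfied.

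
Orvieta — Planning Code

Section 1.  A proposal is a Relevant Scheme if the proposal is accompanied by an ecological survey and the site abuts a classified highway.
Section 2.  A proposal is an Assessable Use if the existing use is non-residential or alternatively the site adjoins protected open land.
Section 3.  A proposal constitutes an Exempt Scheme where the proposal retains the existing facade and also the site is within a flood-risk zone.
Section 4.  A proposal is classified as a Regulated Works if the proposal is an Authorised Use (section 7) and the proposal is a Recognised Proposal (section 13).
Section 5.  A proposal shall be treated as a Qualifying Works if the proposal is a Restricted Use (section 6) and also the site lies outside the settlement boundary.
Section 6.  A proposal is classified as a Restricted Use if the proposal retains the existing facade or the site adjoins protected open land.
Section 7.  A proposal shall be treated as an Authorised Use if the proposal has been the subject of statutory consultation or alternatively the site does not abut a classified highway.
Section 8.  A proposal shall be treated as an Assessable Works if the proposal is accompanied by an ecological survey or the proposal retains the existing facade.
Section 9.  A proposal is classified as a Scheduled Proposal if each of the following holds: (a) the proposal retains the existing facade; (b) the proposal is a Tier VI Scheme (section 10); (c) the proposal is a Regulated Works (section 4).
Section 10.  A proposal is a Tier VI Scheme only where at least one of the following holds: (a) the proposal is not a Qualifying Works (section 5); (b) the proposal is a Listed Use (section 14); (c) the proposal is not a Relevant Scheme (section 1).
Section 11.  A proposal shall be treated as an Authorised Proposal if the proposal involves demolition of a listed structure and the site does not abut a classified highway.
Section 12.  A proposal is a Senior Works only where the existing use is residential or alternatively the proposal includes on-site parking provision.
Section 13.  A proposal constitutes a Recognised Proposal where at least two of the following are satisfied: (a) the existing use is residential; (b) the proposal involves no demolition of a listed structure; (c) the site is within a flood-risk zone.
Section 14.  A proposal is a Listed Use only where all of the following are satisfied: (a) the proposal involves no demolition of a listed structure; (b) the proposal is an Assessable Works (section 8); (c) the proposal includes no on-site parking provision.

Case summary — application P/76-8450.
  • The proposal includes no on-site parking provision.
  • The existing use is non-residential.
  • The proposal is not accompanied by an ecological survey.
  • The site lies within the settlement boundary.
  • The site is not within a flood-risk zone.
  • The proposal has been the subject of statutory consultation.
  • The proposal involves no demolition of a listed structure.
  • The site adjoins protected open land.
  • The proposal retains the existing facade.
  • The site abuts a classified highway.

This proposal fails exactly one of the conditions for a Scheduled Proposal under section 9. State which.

Under section 6: the proposal retains the existing facade? yes; or the site adjoins protected open land? yes. So the proposal is a Restricted Use.
Under section 5: Restricted Use (section 6)? yes; and the site lies outside the settlement boundary? no. So the proposal is not a Qualifying Works.
Under section 8: the proposal is accompanied by an ecological survey? no; or the proposal retains the existing facade? yes. So the proposal is an Assessable Works.
Under section 14: the proposal involves no demolition of a listed structure? yes; and Assessable Works (section 8)? yes; and the proposal includes no on-site parking provision? yes. So the proposal is a Listed Use.
Under section 1: the proposal is accompanied by an ecological survey? no; and the site abuts a classified highway? yes. So the proposal is not a Relevant Scheme.
Under section 10: not a Qualifying Works (section 5)? yes; or Listed Use (section 14)? yes; or not a Relevant Scheme (section 1)? yes. So the proposal is a Tier VI Scheme.
Under section 7: the proposal has been the subject of statutory consultation? yes; or the site does not abut a classified highway? no. So the proposal is an Authorised Use.
Under section 13: the existing use is residential? no; the proposal involves no demolition of a listed structure? yes; the site is within a flood-risk zone? no — 1 of 3 hold (need ≥2) → not satisfied.
Under section 4: Authorised Use (section 7)? yes; and Recognised Proposal (section 13)? no. So the proposal is not a Regulated Works.
Under section 9: the proposal retains the existing facade? yes; and Tier VI Scheme (section 10)? yes; and Regulated Works (section 4)? no. So the proposal is not a Scheduled Proposal.

Regulated Works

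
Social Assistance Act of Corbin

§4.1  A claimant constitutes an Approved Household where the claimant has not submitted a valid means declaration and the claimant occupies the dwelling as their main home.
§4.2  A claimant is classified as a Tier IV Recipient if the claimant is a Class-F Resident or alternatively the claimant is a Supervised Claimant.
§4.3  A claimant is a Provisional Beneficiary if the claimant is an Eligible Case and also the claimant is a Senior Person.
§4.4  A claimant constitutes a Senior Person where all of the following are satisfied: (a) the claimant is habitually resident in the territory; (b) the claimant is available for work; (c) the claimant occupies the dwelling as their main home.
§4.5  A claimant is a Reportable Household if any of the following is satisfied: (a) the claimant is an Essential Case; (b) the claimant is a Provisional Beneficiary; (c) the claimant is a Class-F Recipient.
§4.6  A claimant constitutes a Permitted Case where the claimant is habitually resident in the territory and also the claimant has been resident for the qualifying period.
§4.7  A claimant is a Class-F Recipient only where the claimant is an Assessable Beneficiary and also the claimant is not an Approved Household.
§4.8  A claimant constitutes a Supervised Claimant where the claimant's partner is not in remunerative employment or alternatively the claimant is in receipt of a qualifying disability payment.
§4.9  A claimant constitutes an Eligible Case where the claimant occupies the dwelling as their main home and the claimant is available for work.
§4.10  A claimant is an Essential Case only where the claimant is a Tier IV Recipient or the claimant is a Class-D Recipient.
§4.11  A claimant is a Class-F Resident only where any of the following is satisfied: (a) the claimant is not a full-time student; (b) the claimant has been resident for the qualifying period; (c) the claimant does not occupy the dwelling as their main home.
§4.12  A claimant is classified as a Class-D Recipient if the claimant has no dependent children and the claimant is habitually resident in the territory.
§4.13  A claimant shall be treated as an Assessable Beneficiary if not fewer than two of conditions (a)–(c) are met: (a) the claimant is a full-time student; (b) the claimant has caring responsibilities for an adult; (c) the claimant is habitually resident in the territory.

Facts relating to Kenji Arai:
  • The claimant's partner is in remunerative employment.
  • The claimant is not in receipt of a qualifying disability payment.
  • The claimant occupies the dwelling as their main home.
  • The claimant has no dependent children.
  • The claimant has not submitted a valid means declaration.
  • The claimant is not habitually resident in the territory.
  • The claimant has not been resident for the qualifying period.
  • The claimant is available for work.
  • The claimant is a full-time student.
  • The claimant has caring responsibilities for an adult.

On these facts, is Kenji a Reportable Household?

No

Under §4.11: the claimant is not a full-time student? no; or the claimant has been resident for the qualifying period? no; or the claimant does not occupy the dwelling as their main home? no. So the claimant is not a Class-F Resident.
Under §4.8: the claimant's partner is not in remunerative employment? no; or the claimant is in receipt of a qualifying disability payment? no. So the claimant is not a Supervised Claimant.
Under §4.2: Class-F Resident (§4.11)? no; or Supervised Claimant (§4.8)? no. So the claimant is not a Tier IV Recipient.
Under §4.12: the claimant has no dependent children? yes; and the claimant is habitually resident in the territory? no. So the claimant is not a Class-D Recipient.
Under §4.10: Tier IV Recipient (§4.2)? no; or Class-D Recipient (§4.12)? no. So the claimant is not an Essential Case.
Under §4.9: the claimant occupies the dwelling as their main home? yes; and the claimant is available for work? yes. So the claimant is an Eligible Case.
Under §4.4: the claimant is habitually resident in the territory? no; and the claimant is available for work? yes; and the claimant occupies the dwelling as their main home? yes. So the claimant is not a Senior Person.
Under §4.3: Eligible Case (§4.9)? yes; and Senior Person (§4.4)? no. So the claimant is not a Provisional Beneficiary.
Under §4.13: the claimant is a full-time student? yes; the claimant has caring responsibilities for an adult? yes; the claimant is habitually resident in the territory? no — 2 of 3 hold (need ≥2) → satisfied.
Under §4.1: the claimant has not submitted a valid means declaration? yes; and the claimant occupies the dwelling as their main home? yes. So the claimant is an Approved Household.
Under §4.7: Assessable Beneficiary (§4.13)? yes; and not an Approved Household (§4.1)? no. So the claimant is not a Class-F Recipient.
Under §4.5: Essential Case (§4.10)? no; or Provisional Beneficiary (§4.3)? no; or Class-F Recipient (§4.7)? no. So the claimant is not a Reportable Household.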